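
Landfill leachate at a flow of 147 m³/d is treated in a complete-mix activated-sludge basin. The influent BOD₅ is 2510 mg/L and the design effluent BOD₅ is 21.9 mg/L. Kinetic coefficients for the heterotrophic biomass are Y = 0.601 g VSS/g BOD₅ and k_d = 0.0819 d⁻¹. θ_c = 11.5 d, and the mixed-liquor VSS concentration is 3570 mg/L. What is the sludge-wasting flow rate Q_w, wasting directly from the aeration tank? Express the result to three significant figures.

Steady-state biomass mass balance: V·X·(1 + k_d·θ_c) = Y·Q·(S₀ − S)·θ_c, so V = 0.601 × 147 × (2510 − 21.9) × 11.5 / [3570 × (1 + 0.0819 × 11.5)] = 2.53×10^6 / 6932 = 364.6 m³.
With mixed-liquor wasting, θ_c = V/Q_w, so Q_w = V/θ_c = 364.6/11.5 = 31.71 m³/d.

Q_w ≈ 31.7 m³/d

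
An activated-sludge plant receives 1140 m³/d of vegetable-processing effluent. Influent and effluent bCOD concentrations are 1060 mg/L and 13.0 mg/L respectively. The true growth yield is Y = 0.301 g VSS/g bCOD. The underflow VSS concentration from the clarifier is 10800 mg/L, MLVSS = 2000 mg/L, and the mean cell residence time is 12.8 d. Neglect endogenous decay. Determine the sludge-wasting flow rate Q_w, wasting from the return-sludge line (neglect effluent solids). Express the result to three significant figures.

With k_d = 0 the design equation reduces to V = Y Q (S₀−S) θ_c / X = 0.301 × 1140 × (1060 − 13.0) × 12.8 / 2000 = 2299 m³.
Q_w = (V·X)/(θ_c X_r) = 2299 × 2000 / (12.8 × 10800) = 33.27 m³/d.

Q_w ≈ 33.3 m³/d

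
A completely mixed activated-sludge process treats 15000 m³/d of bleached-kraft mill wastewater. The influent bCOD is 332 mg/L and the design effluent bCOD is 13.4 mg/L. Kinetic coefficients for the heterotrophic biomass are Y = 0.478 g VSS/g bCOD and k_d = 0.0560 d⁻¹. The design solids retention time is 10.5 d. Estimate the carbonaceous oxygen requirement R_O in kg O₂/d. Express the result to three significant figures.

Y_obs = Y / (1 + k_d θ_c) = 0.478 / (1 + 0.0560 × 10.5) = 0.478 / 1.588 = 0.3010.
Q·(S₀ − S) = 15000 × (332 − 13.4) × 10⁻³ = 4779 kg/d removed.
P_X = Y_obs·Q·(S₀ − S) = 0.3010 × 4779 = 1439 kg VSS/d.
R_O = Q·ΔS − 1.42 P_X = 4779 − 2043 = 2736 kg O₂/d.

R_O ≈ 2740 kg O₂/d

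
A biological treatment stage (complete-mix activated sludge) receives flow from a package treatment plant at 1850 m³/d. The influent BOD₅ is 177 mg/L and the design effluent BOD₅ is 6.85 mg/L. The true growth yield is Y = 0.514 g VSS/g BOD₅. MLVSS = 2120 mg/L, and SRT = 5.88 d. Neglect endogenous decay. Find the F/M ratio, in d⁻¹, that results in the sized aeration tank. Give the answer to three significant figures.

Biomass mass balance (decay neglected): V·X = Y·Q·(S₀ − S)·θ_c, so V = 0.514 × 1850 × (177 − 6.85) × 5.88 / 2120 = 448.8 m³.
Food-to-microorganism ratio F/M = Q S₀ / (V X) = 1850 × 177 / (448.8 × 2120) = 0.3442 d⁻¹.

F/M ≈ 0.344 d⁻¹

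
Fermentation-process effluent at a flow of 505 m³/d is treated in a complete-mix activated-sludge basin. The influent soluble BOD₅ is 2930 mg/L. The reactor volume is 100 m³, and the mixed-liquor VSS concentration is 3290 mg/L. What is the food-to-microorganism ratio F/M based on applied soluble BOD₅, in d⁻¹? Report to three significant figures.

F/M ≈ 4.50 d⁻¹

Food-to-microorganism ratio F/M = Q S₀ / (V X) = 505 × 2930 / (100.0 × 3290) = 4.497 d⁻¹.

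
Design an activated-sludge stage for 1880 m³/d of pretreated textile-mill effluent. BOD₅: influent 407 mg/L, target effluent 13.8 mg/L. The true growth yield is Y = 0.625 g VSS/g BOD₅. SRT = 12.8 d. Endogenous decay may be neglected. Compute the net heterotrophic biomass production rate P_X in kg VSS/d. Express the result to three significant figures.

With endogenous decay neglected, the observed yield equals the true yield: Y_obs = Y = 0.625 g VSS/g BOD₅.
ΔS = 407 − 13.8 = 393.2 mg/L, so the substrate removal rate is 1880 × 393.2/1000 = 739.2 kg BOD₅/d.
Biomass produced: P_X = Y_obs·Q·ΔS = 0.6250 × 739.2 ≈ 462.0 kg VSS/d.

P_X ≈ 462 kg VSS/d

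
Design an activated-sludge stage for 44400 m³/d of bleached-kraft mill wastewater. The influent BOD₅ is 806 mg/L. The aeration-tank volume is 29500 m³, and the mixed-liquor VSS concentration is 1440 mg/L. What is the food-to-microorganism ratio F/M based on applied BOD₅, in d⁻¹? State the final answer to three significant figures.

F/M = applied load / biomass = Q·S₀/(V·X) = 44400 × 806 / (29500 × 1440) = 0.8424 d⁻¹.

F/M ≈ 0.842 d⁻¹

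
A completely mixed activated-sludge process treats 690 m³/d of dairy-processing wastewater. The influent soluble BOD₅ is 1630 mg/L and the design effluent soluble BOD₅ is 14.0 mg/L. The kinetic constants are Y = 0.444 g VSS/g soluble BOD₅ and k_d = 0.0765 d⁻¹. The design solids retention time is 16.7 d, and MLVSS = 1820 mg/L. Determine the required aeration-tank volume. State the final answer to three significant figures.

From the SRT design equation V = Y Q (S₀−S) θ_c / [X (1 + k_d θ_c)] = 0.444 × 690 × (1630 − 14.0) × 16.7 / [1820 × (1 + 0.0765 × 16.7)] = 8.27×10^6 / 4145 = 1995 m³.

V ≈ 1990 m³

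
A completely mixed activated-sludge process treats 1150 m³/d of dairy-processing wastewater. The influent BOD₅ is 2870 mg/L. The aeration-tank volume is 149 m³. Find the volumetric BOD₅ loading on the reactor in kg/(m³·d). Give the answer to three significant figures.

Applied BOD₅ load per unit volume = Q·S₀/V = (1150 × 2870/1000)/149.0 = 22.15 kg BOD₅·m⁻³·d⁻¹.

L_v ≈ 22.2 kg BOD₅/(m³·d)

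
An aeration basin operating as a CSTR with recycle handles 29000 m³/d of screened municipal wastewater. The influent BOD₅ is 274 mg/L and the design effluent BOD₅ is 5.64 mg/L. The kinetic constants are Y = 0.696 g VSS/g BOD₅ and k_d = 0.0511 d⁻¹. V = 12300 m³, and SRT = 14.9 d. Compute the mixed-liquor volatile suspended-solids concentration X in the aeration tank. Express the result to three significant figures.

From V·X·(1 + k_d·θ_c) = Y·Q·(S₀ − S)·θ_c: X = 0.696 × 29000 × (274 − 5.64) × 14.9 / [12300 × (1 + 0.0511 × 14.9)] = 3725 mg/L.

X ≈ 3730 mg/L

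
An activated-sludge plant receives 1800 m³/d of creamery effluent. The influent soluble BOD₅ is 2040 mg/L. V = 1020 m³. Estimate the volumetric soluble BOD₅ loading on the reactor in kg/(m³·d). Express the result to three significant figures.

L_v = Q S₀ / V = 1800 × 2040 × 10⁻³ / 1020 = 3.600 kg/(m³·d).

L_v ≈ 3.60 kg soluble BOD₅/(m³·d)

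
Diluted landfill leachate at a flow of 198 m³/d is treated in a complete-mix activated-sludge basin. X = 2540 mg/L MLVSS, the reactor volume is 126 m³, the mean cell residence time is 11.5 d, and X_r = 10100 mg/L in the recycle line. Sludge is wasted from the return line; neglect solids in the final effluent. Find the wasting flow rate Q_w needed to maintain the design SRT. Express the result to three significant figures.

Q_w ≈ 2.76 m³/d

θ_c = V·X/(Q_w·X_r) when wasting from the recycle, so Q_w = V·X/(θ_c·X_r) = 126.0 × 2540 / (11.5 × 10100) = 2.755 m³/d.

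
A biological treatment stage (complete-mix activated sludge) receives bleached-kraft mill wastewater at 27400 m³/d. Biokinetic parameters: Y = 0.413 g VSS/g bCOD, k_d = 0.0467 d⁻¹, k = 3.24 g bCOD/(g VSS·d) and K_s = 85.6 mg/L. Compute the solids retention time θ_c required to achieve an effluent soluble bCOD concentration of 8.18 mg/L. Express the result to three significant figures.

Specific growth rate at S = 8.18 mg/L: μ = YkS/(K_s+S) = 0.413·3.24·8.18/(85.6+8.18) = 0.1167 d⁻¹.
Then 1/θ_c = μ − k_d = 0.1167 − 0.0467 = 0.07002 d⁻¹, giving θ_c = 14.28 d.

θ_c ≈ 14.3 d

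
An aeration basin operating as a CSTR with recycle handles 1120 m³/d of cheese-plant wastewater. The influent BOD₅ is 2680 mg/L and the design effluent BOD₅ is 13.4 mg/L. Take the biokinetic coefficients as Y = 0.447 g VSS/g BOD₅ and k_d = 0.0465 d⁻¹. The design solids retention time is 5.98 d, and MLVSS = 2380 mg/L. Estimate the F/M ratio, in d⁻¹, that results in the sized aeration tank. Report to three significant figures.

F/M ≈ 0.481 d⁻¹

Rearranging the biomass balance for a CMAS with decay, V = Y·Q·ΔS·θ_c / [X·(1+k_d θ_c)] = 0.447 × 1120 × (2680 − 13.4) × 5.98 / [2380 × (1 + 0.0465 × 5.98)] = 7.98×10^6 / 3042 = 2625 m³.
F/M = Q·S₀ / (V·X) = 1120 × 2680 / (2625 × 2380) = 0.4805 g BOD₅·(g VSS·d)⁻¹.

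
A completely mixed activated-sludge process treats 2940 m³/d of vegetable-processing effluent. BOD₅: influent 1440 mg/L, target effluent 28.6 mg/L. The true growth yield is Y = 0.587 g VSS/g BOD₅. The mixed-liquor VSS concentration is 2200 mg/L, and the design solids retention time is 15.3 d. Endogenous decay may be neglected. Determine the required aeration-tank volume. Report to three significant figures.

V ≈ 16900 m³

With k_d = 0 the design equation reduces to V = Y Q (S₀−S) θ_c / X = 0.587 × 2940 × (1440 − 28.6) × 15.3 / 2200 = 16940 m³.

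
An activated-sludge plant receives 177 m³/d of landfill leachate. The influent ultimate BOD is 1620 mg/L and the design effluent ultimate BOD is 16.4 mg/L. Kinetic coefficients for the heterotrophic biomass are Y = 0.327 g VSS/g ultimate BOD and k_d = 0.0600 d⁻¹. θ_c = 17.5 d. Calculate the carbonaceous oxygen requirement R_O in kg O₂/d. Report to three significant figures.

Observed yield with endogenous decay: Y_obs = Y / (1 + k_d·θ_c) = 0.327 / (1 + 0.0600 × 17.5) = 0.327 / 2.050 = 0.1595 g VSS/g ultimate BOD.
ΔS = 1620 − 16.4 = 1604 mg/L, so the substrate removal rate is 177 × 1604/1000 = 283.8 kg ultimate BOD/d.
Biomass synthesised: P_X = Y_obs × 283.8 = 45.28 kg VSS/d.
R_O = Q·(S₀ − S) − 1.42·P_X = 283.8 − 1.42 × 45.28 = 219.5 kg O₂/d.

R_O ≈ 220 kg O₂/d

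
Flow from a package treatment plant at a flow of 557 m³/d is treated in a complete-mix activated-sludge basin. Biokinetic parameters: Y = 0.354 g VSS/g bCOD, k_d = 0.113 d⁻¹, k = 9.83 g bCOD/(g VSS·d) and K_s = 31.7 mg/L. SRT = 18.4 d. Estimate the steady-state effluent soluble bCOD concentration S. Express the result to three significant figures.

Effluent substrate depends only on kinetics and SRT: S = K_s(1 + k_d θ_c) / [θ_c(Yk − k_d) − 1] = 31.7 × (1 + 0.113 × 18.4) / [18.4 × (0.354 × 9.83 − 0.113) − 1] = 97.61 / 60.95 = 1.602 mg/L.

S ≈ 1.60 mg/L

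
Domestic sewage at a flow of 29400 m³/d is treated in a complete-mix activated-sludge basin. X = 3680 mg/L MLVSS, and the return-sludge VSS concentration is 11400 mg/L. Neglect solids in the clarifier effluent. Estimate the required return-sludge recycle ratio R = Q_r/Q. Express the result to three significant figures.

R ≈ 0.477

Solids balance on the clarifier gives (1+R)X = R·X_r, so R = X/(X_r − X) = 3680 / (11400 − 3680) = 0.4767.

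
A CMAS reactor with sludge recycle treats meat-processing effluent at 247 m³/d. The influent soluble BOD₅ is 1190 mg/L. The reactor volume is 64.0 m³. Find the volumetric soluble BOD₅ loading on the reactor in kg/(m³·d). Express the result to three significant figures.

L_v ≈ 4.59 kg soluble BOD₅/(m³·d)

Applied soluble BOD₅ load per unit volume = Q·S₀/V = (247 × 1190/1000)/64.00 = 4.593 kg soluble BOD₅·m⁻³·d⁻¹.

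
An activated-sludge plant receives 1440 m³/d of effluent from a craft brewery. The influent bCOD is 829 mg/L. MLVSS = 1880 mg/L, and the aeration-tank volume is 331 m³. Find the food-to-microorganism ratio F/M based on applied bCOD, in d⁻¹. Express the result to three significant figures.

F/M = Q·S₀ / (V·X) = 1440 × 829 / (331.0 × 1880) = 1.918 g bCOD·(g VSS·d)⁻¹.

F/M ≈ 1.92 d⁻¹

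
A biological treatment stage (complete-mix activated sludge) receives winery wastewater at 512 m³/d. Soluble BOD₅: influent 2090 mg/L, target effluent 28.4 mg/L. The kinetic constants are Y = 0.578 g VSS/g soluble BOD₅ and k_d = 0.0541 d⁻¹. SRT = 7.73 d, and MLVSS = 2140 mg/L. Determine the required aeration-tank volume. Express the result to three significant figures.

Rearranging the biomass balance for a CMAS with decay, V = Y·Q·ΔS·θ_c / [X·(1+k_d θ_c)] = 0.578 × 512 × (2090 − 28.4) × 7.73 / [2140 × (1 + 0.0541 × 7.73)] = 4.72×10^6 / 3035 = 1554 m³.

V ≈ 1550 m³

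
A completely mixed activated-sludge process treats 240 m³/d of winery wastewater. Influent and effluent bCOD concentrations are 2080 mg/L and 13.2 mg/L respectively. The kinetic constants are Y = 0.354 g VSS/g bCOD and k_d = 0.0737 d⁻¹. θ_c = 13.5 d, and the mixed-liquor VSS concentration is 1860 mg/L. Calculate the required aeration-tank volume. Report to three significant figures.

V ≈ 639 m³

Rearranging the biomass balance for a CMAS with decay, V = Y·Q·ΔS·θ_c / [X·(1+k_d θ_c)] = 0.354 × 240 × (2080 − 13.2) × 13.5 / [1860 × (1 + 0.0737 × 13.5)] = 2.37×10^6 / 3711 = 638.9 m³.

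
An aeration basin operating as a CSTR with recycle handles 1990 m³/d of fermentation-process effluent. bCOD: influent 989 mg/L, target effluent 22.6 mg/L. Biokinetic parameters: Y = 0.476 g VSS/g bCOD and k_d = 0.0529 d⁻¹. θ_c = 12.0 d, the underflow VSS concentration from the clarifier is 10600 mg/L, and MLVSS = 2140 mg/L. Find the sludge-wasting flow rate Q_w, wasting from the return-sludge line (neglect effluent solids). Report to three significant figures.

Q_w ≈ 52.8 m³/d

Rearranging the biomass balance for a CMAS with decay, V = Y·Q·ΔS·θ_c / [X·(1+k_d θ_c)] = 0.476 × 1990 × (989 − 22.6) × 12.0 / [2140 × (1 + 0.0529 × 12.0)] = 1.1×10^7 / 3498 = 3140 m³.
Wasting from the return line (neglecting effluent solids): Q_w = V·X / (θ_c·X_r) = 3140 × 2140 / (12.0 × 10600) = 52.83 m³/d.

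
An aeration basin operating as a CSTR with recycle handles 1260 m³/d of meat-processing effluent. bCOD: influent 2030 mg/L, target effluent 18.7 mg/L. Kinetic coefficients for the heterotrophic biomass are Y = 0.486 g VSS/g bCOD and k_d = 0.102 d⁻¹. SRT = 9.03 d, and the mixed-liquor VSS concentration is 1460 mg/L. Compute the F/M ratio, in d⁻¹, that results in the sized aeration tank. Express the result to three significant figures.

Steady-state biomass mass balance: V·X·(1 + k_d·θ_c) = Y·Q·(S₀ − S)·θ_c, so V = 0.486 × 1260 × (2030 − 18.7) × 9.03 / [1460 × (1 + 0.102 × 9.03)] = 1.11×10^7 / 2805 = 3965 m³.
F/M = Q·S₀ / (V·X) = 1260 × 2030 / (3965 × 1460) = 0.4418 g bCOD·(g VSS·d)⁻¹.

F/M ≈ 0.442 d⁻¹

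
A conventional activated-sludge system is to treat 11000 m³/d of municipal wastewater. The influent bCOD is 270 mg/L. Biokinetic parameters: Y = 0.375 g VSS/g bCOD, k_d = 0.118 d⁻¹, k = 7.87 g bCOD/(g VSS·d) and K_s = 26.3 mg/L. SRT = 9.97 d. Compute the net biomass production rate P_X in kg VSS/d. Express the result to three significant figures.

P_X ≈ 508 kg VSS/d

Effluent substrate depends only on kinetics and SRT: S = K_s(1 + k_d θ_c) / [θ_c(Yk − k_d) − 1] = 26.3 × (1 + 0.118 × 9.97) / [9.97 × (0.375 × 7.87 − 0.118) − 1] = 57.24 / 27.25 = 2.101 mg/L.
The observed yield is Y_obs = Y/(1 + k_d·θ_c) = 0.375 / (1 + 0.118 × 9.97) = 0.375 / 2.176 = 0.1723 g VSS per g bCOD removed.
Q·(S₀ − S) = 11000 × (270 − 2.10) × 10⁻³ = 2947 kg/d removed.
Biomass produced: P_X = Y_obs·Q·ΔS = 0.1723 × 2947 ≈ 507.7 kg VSS/d.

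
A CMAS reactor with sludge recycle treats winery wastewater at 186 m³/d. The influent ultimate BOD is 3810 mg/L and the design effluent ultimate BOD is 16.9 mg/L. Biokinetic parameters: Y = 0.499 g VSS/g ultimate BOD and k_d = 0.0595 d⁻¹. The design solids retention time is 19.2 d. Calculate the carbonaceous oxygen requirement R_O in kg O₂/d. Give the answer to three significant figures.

Y_obs = Y / (1 + k_d θ_c) = 0.499 / (1 + 0.0595 × 19.2) = 0.499 / 2.142 = 0.2329.
ΔS = 3810 − 16.9 = 3793 mg/L, so the substrate removal rate is 186 × 3793/1000 = 705.5 kg ultimate BOD/d.
Biomass synthesised: P_X = Y_obs × 705.5 = 164.3 kg VSS/d.
R_O = Q·ΔS − 1.42 P_X = 705.5 − 233.3 = 472.2 kg O₂/d.

R_O ≈ 472 kg O₂/d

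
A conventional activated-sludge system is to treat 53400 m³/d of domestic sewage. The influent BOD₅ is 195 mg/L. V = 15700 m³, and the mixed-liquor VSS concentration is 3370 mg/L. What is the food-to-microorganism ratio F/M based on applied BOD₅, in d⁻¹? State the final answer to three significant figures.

F/M = Q·S₀ / (V·X) = 53400 × 195 / (15700 × 3370) = 0.1968 g BOD₅·(g VSS·d)⁻¹.

F/M ≈ 0.197 d⁻¹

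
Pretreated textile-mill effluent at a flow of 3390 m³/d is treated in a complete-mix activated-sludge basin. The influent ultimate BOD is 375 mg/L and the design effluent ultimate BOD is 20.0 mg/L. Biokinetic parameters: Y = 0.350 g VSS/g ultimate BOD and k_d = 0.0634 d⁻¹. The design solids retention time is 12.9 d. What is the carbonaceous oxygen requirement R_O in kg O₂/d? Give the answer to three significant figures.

The observed yield is Y_obs = Y/(1 + k_d·θ_c) = 0.350 / (1 + 0.0634 × 12.9) = 0.350 / 1.818 = 0.1925 g VSS per g ultimate BOD removed.
Substrate removed = Q·(S₀ − S) = 3390 m³/d × (375 − 20.0) g/m³ = 1.2×10^6 g/d = 1203 kg/d.
Net sludge production P_X = 0.1925 × 1203 = 231.7 kg VSS/d.
R_O = Q·(S₀ − S) − 1.42·P_X = 1203 − 1.42 × 231.7 = 874.4 kg O₂/d.

R_O ≈ 874 kg O₂/d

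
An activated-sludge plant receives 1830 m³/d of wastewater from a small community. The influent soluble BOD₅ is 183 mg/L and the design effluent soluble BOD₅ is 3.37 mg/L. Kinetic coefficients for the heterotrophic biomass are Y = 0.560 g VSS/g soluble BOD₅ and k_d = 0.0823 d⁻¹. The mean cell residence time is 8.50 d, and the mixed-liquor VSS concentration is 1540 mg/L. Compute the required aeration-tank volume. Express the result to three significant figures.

V ≈ 598 m³

Rearranging the biomass balance for a CMAS with decay, V = Y·Q·ΔS·θ_c / [X·(1+k_d θ_c)] = 0.560 × 1830 × (183 − 3.37) × 8.50 / [1540 × (1 + 0.0823 × 8.50)] = 1.56×10^6 / 2617 = 597.8 m³.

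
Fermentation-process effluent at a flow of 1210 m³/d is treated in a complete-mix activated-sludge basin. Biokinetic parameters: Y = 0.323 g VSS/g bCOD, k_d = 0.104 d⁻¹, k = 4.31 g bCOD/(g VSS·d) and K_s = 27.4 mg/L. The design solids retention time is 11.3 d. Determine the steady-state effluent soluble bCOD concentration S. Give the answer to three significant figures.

S ≈ 4.40 mg/L

From the Monod/SRT balance for a CMAS, S = K_s·(1+k_d θ_c)/[θ_c·(Y k − k_d) − 1] = 27.4 × (1 + 0.104 × 11.3) / [11.3 × (0.323 × 4.31 − 0.104) − 1] = 59.60 / 13.56 = 4.397 mg/L.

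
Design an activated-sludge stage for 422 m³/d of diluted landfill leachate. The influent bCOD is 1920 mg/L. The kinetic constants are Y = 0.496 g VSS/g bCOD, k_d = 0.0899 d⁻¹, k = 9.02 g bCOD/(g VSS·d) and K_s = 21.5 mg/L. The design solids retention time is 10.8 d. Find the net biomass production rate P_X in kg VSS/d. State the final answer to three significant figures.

P_X ≈ 204 kg VSS/d

Effluent substrate depends only on kinetics and SRT: S = K_s(1 + k_d θ_c) / [θ_c(Yk − k_d) − 1] = 21.5 × (1 + 0.0899 × 10.8) / [10.8 × (0.496 × 9.02 − 0.0899) − 1] = 42.37 / 46.35 = 0.9143 mg/L.
Y_obs = Y / (1 + k_d θ_c) = 0.496 / (1 + 0.0899 × 10.8) = 0.496 / 1.971 = 0.2517.
Substrate removed = Q·(S₀ − S) = 422 m³/d × (1920 − 0.914) g/m³ = 8.1×10^5 g/d = 809.9 kg/d.
Net biomass production P_X = Y_obs × Q·(S₀ − S) = 0.2517 × 809.9 = 203.8 kg VSS/d.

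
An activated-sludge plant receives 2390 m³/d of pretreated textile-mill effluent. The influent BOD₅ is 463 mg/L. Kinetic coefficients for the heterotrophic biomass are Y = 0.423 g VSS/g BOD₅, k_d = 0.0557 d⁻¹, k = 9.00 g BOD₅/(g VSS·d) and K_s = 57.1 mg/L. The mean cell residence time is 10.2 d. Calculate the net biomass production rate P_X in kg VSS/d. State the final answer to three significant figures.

For a completely mixed reactor with recycle the Lawrence–McCarty relation gives S = K_s·(1 + k_d·θ_c) / [θ_c·(Y·k − k_d) − 1] = 57.1 × (1 + 0.0557 × 10.2) / [10.2 × (0.423 × 9.00 − 0.0557) − 1] = 89.54 / 37.26 = 2.403 mg/L.
Correct the yield for decay: Y_obs = Y/(1 + k_d θ_c) = 0.423 / (1 + 0.0557 × 10.2) = 0.423 / 1.568 = 0.2697.
Q·(S₀ − S) = 2390 × (463 − 2.40) × 10⁻³ = 1101 kg/d removed.
Biomass produced: P_X = Y_obs·Q·ΔS = 0.2697 × 1101 ≈ 296.9 kg VSS/d.

P_X ≈ 297 kg VSS/d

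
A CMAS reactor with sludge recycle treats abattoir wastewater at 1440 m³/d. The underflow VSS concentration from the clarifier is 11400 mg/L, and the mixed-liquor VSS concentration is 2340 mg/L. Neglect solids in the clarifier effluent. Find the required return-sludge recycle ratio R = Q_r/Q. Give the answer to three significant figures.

Mass balance around the secondary clarifier (neglecting effluent solids): R = X / (X_r − X) = 2340 / (11400 − 2340) = 0.2583.

R ≈ 0.258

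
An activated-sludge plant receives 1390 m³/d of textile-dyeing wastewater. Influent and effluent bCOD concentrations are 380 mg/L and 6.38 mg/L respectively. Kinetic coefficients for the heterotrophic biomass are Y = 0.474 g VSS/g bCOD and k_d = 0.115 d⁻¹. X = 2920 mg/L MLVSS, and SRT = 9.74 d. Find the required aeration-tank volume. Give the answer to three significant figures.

Steady-state biomass mass balance: V·X·(1 + k_d·θ_c) = Y·Q·(S₀ − S)·θ_c, so V = 0.474 × 1390 × (380 − 6.38) × 9.74 / [2920 × (1 + 0.115 × 9.74)] = 2.4×10^6 / 6191 = 387.3 m³.

V ≈ 387 m³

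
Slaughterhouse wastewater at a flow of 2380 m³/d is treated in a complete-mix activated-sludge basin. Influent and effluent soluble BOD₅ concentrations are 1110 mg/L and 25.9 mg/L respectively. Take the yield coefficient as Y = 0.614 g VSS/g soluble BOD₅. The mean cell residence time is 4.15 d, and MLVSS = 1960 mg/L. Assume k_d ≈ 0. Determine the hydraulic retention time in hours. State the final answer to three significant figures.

V·X = Y·Q·ΔS·θ_c gives V = 0.614 × 2380 × (1110 − 25.9) × 4.15 / 1960 = 3354 m³.
Hydraulic retention time τ = V/Q = 3354 / 2380 = 1.409 d = 33.83 h.

τ ≈ 33.8 h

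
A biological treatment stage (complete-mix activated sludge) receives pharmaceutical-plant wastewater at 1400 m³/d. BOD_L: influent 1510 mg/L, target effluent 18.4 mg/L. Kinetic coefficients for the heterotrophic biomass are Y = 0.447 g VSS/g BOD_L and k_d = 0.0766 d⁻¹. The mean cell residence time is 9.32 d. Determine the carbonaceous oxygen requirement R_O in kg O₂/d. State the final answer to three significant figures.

Observed yield with endogenous decay: Y_obs = Y / (1 + k_d·θ_c) = 0.447 / (1 + 0.0766 × 9.32) = 0.447 / 1.714 = 0.2608 g VSS/g BOD_L.
Q·(S₀ − S) = 1400 × (1510 − 18.4) × 10⁻³ = 2088 kg/d removed.
P_X = Y_obs·Q·(S₀ − S) = 0.2608 × 2088 = 544.6 kg VSS/d.
R_O = Q·(S₀ − S) − 1.42·P_X = 2088 − 1.42 × 544.6 = 1315 kg O₂/d.

R_O ≈ 1310 kg O₂/d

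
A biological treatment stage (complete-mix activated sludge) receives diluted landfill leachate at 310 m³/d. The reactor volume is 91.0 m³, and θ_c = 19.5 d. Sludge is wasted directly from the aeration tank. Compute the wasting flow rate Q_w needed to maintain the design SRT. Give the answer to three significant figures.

Q_w ≈ 4.67 m³/d

With mixed-liquor wasting, θ_c = V/Q_w, so Q_w = V/θ_c = 91.00/19.5 = 4.667 m³/d.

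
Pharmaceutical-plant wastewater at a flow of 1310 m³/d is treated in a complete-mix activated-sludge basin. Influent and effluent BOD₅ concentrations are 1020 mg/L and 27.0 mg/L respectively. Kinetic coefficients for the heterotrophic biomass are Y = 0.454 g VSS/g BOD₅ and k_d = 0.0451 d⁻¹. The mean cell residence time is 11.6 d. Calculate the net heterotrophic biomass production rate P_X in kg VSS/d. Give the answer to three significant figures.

P_X ≈ 388 kg VSS/d

Correct the yield for decay: Y_obs = Y/(1 + k_d θ_c) = 0.454 / (1 + 0.0451 × 11.6) = 0.454 / 1.523 = 0.2981.
Mass of BOD₅ removed per day: Q(S₀ − S) = 1310 × 993.0 g/m³ = 1301 kg/d.
P_X = Y_obs · Q(S₀ − S) = 0.2981 × 1301 = 387.7 kg VSS/d.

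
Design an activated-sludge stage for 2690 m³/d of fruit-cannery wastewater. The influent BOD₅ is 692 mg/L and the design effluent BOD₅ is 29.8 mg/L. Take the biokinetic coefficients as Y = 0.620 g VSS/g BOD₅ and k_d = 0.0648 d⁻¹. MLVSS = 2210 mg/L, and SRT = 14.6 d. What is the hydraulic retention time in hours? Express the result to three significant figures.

τ ≈ 33.4 h

From the SRT design equation V = Y Q (S₀−S) θ_c / [X (1 + k_d θ_c)] = 0.620 × 2690 × (692 − 29.8) × 14.6 / [2210 × (1 + 0.0648 × 14.6)] = 1.61×10^7 / 4301 = 3749 m³.
Hydraulic retention time τ = V/Q = 3749 / 2690 = 1.394 d = 33.45 h.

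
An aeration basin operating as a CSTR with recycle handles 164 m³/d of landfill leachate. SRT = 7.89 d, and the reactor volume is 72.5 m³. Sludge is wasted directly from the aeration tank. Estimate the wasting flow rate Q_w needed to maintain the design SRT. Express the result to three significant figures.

Wasting from the aeration tank: Q_w = V / θ_c = 72.50 / 7.89 = 9.189 m³/d.

Q_w ≈ 9.19 m³/d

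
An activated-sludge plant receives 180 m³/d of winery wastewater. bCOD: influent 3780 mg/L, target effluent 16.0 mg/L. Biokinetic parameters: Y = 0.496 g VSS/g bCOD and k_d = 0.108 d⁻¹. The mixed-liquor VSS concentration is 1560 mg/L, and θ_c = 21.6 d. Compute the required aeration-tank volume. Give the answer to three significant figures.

From the SRT design equation V = Y Q (S₀−S) θ_c / [X (1 + k_d θ_c)] = 0.496 × 180 × (3780 − 16.0) × 21.6 / [1560 × (1 + 0.108 × 21.6)] = 7.26×10^6 / 5199 = 1396 m³.

V ≈ 1400 m³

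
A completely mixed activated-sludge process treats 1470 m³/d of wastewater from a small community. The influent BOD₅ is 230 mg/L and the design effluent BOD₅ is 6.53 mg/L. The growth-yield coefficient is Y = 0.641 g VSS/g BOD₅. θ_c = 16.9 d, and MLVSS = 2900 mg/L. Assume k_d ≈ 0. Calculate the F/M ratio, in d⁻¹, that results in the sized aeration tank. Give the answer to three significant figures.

F/M ≈ 0.0950 d⁻¹

Biomass mass balance (decay neglected): V·X = Y·Q·(S₀ − S)·θ_c, so V = 0.641 × 1470 × (230 − 6.53) × 16.9 / 2900 = 1227 m³.
F/M = Q·S₀ / (V·X) = 1470 × 230 / (1227 × 2900) = 0.09501 g BOD₅·(g VSS·d)⁻¹.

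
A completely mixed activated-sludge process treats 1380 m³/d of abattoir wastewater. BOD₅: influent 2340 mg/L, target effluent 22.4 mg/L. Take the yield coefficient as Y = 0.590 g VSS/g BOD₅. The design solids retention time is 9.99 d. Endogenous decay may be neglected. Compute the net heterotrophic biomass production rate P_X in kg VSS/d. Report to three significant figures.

No decay correction is needed, so Y_obs = Y = 0.590.
Q·(S₀ − S) = 1380 × (2340 − 22.4) × 10⁻³ = 3198 kg/d removed.
Net biomass production P_X = Y_obs × Q·(S₀ − S) = 0.5900 × 3198 = 1887 kg VSS/d.

P_X ≈ 1890 kg VSS/d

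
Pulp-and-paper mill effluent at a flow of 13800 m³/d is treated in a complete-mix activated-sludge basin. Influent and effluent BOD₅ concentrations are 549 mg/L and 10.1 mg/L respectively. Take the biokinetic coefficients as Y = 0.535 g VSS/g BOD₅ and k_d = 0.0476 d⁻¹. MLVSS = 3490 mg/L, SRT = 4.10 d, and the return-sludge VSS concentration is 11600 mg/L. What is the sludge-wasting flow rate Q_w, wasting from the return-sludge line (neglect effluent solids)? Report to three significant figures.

From the SRT design equation V = Y Q (S₀−S) θ_c / [X (1 + k_d θ_c)] = 0.535 × 13800 × (549 − 10.1) × 4.10 / [3490 × (1 + 0.0476 × 4.10)] = 1.63×10^7 / 4171 = 3911 m³.
Q_w = (V·X)/(θ_c X_r) = 3911 × 3490 / (4.10 × 11600) = 287.0 m³/d.

Q_w ≈ 287 m³/d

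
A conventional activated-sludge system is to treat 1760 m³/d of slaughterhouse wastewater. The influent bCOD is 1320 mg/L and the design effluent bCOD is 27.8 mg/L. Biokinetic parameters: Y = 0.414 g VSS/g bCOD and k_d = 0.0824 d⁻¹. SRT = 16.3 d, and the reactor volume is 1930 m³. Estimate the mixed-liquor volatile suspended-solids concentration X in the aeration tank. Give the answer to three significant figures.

X ≈ 3390 mg/L

Solving the biomass balance for X: X = Y Q (S₀−S) θ_c / [V (1+k_d θ_c)] = 0.414 × 1760 × (1320 − 27.8) × 16.3 / [1930 × (1 + 0.0824 × 16.3)] = 3394 mg/L.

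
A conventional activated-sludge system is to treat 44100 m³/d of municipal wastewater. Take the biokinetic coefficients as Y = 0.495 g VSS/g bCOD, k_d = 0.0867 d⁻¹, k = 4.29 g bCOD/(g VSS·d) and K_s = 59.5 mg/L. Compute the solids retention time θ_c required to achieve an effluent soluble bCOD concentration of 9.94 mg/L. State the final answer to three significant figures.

At the target effluent, Y k S/(K_s+S) = 0.495×4.29×9.94/69.44 = 0.3040 d⁻¹.
θ_c = 1/(μ − k_d) = 1/(0.3040 − 0.0867) = 1/0.2173 = 4.602 d.

θ_c ≈ 4.60 d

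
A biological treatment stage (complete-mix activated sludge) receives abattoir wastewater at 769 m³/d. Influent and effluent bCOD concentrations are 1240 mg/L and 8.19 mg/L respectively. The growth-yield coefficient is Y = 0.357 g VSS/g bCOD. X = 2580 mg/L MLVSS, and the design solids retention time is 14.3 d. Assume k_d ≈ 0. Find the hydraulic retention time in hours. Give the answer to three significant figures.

Biomass mass balance (decay neglected): V·X = Y·Q·(S₀ − S)·θ_c, so V = 0.357 × 769 × (1240 − 8.19) × 14.3 / 2580 = 1874 m³.
τ = V/Q = 1874/769 = 2.437 d, or 58.50 h.

τ ≈ 58.5 h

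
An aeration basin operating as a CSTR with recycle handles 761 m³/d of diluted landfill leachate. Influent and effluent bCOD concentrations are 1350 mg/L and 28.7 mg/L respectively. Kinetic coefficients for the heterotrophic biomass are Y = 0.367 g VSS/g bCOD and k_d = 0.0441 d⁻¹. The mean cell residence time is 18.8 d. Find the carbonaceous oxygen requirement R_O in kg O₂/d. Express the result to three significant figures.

R_O ≈ 719 kg O₂/d

Y_obs = Y / (1 + k_d θ_c) = 0.367 / (1 + 0.0441 × 18.8) = 0.367 / 1.829 = 0.2006.
Q·(S₀ − S) = 761 × (1350 − 28.7) × 10⁻³ = 1006 kg/d removed.
P_X = Y_obs·Q·(S₀ − S) = 0.2006 × 1006 = 201.8 kg VSS/d.
R_O = Q·(S₀ − S) − 1.42·P_X = 1006 − 1.42 × 201.8 = 719.0 kg O₂/d.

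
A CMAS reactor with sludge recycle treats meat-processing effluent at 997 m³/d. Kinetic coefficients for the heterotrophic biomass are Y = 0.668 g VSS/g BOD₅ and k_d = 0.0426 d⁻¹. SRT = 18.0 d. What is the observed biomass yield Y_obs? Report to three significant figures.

Y_obs = Y / (1 + k_d θ_c) = 0.668 / (1 + 0.0426 × 18.0) = 0.668 / 1.767 = 0.3781.

Y_obs ≈ 0.378 g VSS/g BOD₅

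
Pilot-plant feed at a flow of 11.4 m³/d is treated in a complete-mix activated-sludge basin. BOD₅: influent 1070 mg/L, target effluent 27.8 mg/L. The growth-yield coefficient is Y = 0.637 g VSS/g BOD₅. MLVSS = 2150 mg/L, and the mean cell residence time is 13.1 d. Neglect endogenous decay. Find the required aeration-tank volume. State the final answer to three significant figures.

V ≈ 46.1 m³

V·X = Y·Q·ΔS·θ_c gives V = 0.637 × 11.4 × (1070 − 27.8) × 13.1 / 2150 = 46.11 m³.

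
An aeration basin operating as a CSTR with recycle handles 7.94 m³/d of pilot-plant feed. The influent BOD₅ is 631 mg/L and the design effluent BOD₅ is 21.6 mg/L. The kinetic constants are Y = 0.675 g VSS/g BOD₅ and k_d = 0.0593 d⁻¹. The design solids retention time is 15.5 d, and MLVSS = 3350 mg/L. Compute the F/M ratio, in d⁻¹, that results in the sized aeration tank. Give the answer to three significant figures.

Steady-state biomass mass balance: V·X·(1 + k_d·θ_c) = Y·Q·(S₀ − S)·θ_c, so V = 0.675 × 7.94 × (631 − 21.6) × 15.5 / [3350 × (1 + 0.0593 × 15.5)] = 5.06×10^4 / 6429 = 7.874 m³.
Food-to-microorganism ratio F/M = Q S₀ / (V X) = 7.94 × 631 / (7.874 × 3350) = 0.1899 d⁻¹.

F/M ≈ 0.190 d⁻¹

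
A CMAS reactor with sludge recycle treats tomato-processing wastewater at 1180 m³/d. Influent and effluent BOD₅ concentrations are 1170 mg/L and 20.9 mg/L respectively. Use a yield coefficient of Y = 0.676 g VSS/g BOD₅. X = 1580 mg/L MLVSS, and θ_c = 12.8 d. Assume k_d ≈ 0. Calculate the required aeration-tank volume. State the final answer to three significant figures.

V·X = Y·Q·ΔS·θ_c gives V = 0.676 × 1180 × (1170 − 20.9) × 12.8 / 1580 = 7426 m³.

V ≈ 7430 m³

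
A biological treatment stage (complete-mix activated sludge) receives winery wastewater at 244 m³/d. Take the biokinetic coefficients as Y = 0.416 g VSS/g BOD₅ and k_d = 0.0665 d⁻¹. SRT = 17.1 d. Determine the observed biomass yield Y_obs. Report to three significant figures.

Y_obs ≈ 0.195 g VSS/g BOD₅

Observed yield with endogenous decay: Y_obs = Y / (1 + k_d·θ_c) = 0.416 / (1 + 0.0665 × 17.1) = 0.416 / 2.137 = 0.1947 g VSS/g BOD₅.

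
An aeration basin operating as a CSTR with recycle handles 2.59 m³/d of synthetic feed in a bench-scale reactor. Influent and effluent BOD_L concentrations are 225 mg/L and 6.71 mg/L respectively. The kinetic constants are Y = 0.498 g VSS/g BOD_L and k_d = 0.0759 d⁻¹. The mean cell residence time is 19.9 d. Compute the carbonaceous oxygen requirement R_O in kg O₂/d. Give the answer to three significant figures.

R_O ≈ 0.406 kg O₂/d

Observed yield with endogenous decay: Y_obs = Y / (1 + k_d·θ_c) = 0.498 / (1 + 0.0759 × 19.9) = 0.498 / 2.510 = 0.1984 g VSS/g BOD_L.
Q·(S₀ − S) = 2.59 × (225 − 6.71) × 10⁻³ = 0.5654 kg/d removed.
Net sludge production P_X = 0.1984 × 0.5654 = 0.1122 kg VSS/d.
Carbonaceous O₂ demand = substrate oxidised − cell-mass equivalent = 0.5654 − 1.42 × 0.1122 = 0.4061 kg O₂/d.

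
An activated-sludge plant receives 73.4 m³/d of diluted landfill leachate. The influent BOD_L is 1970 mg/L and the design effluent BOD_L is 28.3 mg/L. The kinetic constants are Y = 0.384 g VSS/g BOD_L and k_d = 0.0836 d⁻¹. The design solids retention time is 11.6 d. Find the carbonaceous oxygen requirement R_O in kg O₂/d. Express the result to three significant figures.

Correct the yield for decay: Y_obs = Y/(1 + k_d θ_c) = 0.384 / (1 + 0.0836 × 11.6) = 0.384 / 1.970 = 0.1949.
Q·(S₀ − S) = 73.4 × (1970 − 28.3) × 10⁻³ = 142.5 kg/d removed.
Net sludge production P_X = 0.1949 × 142.5 = 27.78 kg VSS/d.
R_O = Q·(S₀ − S) − 1.42·P_X = 142.5 − 1.42 × 27.78 = 103.1 kg O₂/d.

R_O ≈ 103 kg O₂/d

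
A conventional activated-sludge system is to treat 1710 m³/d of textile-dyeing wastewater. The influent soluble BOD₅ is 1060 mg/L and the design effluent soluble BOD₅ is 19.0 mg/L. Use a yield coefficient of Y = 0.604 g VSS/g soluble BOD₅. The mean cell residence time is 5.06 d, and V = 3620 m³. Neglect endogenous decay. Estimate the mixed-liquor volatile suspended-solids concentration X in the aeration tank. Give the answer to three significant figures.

From V·X = Y·Q·(S₀ − S)·θ_c (decay neglected): X = 0.604 × 1710 × (1060 − 19.0) × 5.06 / 3620 = 1503 mg/L.

X ≈ 1500 mg/L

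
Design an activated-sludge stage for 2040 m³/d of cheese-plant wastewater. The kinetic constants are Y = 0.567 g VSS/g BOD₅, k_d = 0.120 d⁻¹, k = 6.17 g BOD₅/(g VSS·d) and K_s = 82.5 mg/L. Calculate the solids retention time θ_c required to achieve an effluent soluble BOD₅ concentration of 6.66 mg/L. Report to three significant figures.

From 1/θ_c = Y·k·S/(K_s + S) − k_d: Y·k·S/(K_s+S) = 0.567 × 6.17 × 6.66 / (82.5 + 6.66) = 0.2613 d⁻¹.
1/θ_c = 0.2613 − 0.120 = 0.1413 d⁻¹, so θ_c = 7.076 d.

θ_c ≈ 7.08 d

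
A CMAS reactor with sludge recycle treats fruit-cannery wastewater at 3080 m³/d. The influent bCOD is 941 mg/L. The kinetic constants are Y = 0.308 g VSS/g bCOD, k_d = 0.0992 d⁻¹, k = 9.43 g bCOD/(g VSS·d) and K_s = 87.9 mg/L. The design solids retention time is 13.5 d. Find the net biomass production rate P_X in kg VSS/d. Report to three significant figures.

For a completely mixed reactor with recycle the Lawrence–McCarty relation gives S = K_s·(1 + k_d·θ_c) / [θ_c·(Y·k − k_d) − 1] = 87.9 × (1 + 0.0992 × 13.5) / [13.5 × (0.308 × 9.43 − 0.0992) − 1] = 205.6 / 36.87 = 5.577 mg/L.
Y_obs = Y / (1 + k_d θ_c) = 0.308 / (1 + 0.0992 × 13.5) = 0.308 / 2.339 = 0.1317.
Q·(S₀ − S) = 3080 × (941 − 5.58) × 10⁻³ = 2881 kg/d removed.
Biomass produced: P_X = Y_obs·Q·ΔS = 0.1317 × 2881 ≈ 379.4 kg VSS/d.

P_X ≈ 379 kg VSS/d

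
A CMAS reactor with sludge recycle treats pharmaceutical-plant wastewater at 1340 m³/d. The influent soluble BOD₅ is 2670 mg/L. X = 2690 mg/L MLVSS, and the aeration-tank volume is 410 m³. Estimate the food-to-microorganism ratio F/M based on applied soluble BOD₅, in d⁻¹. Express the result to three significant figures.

F/M = Q·S₀ / (V·X) = 1340 × 2670 / (410.0 × 2690) = 3.244 g soluble BOD₅·(g VSS·d)⁻¹.

F/M ≈ 3.24 d⁻¹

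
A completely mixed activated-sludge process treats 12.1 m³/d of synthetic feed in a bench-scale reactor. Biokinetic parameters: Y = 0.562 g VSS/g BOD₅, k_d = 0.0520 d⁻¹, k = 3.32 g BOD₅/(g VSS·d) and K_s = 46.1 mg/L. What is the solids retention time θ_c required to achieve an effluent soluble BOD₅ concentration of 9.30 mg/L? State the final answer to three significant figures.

From 1/θ_c = Y·k·S/(K_s + S) − k_d: Y·k·S/(K_s+S) = 0.562 × 3.32 × 9.30 / (46.1 + 9.30) = 0.3132 d⁻¹.
θ_c = 1/(μ − k_d) = 1/(0.3132 − 0.0520) = 1/0.2612 = 3.828 d.

θ_c ≈ 3.83 d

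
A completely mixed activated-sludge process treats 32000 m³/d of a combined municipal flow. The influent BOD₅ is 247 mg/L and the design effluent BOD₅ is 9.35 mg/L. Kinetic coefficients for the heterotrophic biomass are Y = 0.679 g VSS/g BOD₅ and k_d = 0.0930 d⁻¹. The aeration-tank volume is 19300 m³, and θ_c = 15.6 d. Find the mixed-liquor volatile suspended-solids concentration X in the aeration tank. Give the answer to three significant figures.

From V·X·(1 + k_d·θ_c) = Y·Q·(S₀ − S)·θ_c: X = 0.679 × 32000 × (247 − 9.35) × 15.6 / [19300 × (1 + 0.0930 × 15.6)] = 1703 mg/L.

X ≈ 1700 mg/L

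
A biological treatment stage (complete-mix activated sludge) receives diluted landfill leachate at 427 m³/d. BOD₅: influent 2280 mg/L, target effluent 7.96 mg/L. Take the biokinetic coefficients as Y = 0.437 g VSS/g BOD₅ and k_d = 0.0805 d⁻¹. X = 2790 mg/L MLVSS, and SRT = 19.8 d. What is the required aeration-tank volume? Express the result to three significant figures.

V ≈ 1160 m³

Rearranging the biomass balance for a CMAS with decay, V = Y·Q·ΔS·θ_c / [X·(1+k_d θ_c)] = 0.437 × 427 × (2280 − 7.96) × 19.8 / [2790 × (1 + 0.0805 × 19.8)] = 8.39×10^6 / 7237 = 1160 m³.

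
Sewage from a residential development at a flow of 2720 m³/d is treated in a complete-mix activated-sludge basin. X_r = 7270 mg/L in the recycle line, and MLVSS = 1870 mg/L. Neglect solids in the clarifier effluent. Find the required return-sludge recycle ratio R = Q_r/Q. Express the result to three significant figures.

R ≈ 0.346

Solids balance on the clarifier gives (1+R)X = R·X_r, so R = X/(X_r − X) = 1870 / (7270 − 1870) = 0.3463.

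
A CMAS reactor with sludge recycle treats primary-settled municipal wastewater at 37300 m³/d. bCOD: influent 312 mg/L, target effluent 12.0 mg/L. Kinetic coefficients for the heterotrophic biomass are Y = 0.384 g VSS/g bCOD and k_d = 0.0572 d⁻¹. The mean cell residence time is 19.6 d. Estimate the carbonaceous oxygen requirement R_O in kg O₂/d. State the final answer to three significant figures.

Correct the yield for decay: Y_obs = Y/(1 + k_d θ_c) = 0.384 / (1 + 0.0572 × 19.6) = 0.384 / 2.121 = 0.1810.
Substrate removed = Q·(S₀ − S) = 37300 m³/d × (312 − 12.0) g/m³ = 1.12×10^7 g/d = 11190 kg/d.
Biomass synthesised: P_X = Y_obs × 11190 = 2026 kg VSS/d.
Carbonaceous O₂ demand = substrate oxidised − cell-mass equivalent = 11190 − 1.42 × 2026 = 8313 kg O₂/d.

R_O ≈ 8310 kg O₂/d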